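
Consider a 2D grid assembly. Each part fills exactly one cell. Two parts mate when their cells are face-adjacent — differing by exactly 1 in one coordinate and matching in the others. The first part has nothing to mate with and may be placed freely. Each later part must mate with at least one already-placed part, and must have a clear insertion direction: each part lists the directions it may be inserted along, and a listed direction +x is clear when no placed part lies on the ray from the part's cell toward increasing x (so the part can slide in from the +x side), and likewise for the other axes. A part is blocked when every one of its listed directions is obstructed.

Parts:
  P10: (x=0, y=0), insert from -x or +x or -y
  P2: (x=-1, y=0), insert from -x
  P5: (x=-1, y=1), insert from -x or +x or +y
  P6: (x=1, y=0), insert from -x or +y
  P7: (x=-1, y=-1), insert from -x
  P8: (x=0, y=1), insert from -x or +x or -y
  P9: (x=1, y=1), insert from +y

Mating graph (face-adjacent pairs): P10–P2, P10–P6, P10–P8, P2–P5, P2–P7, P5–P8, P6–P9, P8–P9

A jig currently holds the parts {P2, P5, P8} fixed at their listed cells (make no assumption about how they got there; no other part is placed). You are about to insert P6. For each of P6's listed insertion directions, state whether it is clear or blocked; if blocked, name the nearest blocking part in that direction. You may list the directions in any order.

+y: clear; -x: blocked by P2

-x: nearest on ray is P2@(-1, 0) ⇒ blocked
+y: ray from P6(1, 0) has no placed part ⇒ clear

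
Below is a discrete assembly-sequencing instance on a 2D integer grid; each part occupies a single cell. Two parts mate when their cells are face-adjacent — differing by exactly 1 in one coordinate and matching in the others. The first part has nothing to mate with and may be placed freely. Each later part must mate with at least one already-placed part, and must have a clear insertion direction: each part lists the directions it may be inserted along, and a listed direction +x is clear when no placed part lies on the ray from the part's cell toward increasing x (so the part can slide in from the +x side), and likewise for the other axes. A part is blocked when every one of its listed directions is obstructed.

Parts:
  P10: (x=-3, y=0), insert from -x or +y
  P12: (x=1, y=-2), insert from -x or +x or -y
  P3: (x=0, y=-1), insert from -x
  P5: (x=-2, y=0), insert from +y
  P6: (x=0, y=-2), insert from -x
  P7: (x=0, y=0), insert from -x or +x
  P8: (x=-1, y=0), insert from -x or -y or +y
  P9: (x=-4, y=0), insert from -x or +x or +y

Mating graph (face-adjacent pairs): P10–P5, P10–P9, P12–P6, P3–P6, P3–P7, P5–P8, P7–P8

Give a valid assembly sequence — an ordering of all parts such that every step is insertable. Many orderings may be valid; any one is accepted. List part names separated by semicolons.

P5; P10; P9; P8; P7; P3; P6; P12

1. P5@(-2, 0) [+y clear] — {P5}
2. P10@(-3, 0) [-x clear] — {P10, P5}
3. P9@(-4, 0) [-x clear] — {P10, P5, P9}
4. P8@(-1, 0) [-y clear] — {P10, P5, P8, P9}
5. P7@(0, 0) [+x clear] — {P10, P5, P7, P8, P9}
6. P3@(0, -1) [-x clear] — {P10, P3, P5, P7, P8, P9}
7. P6@(0, -2) [-x clear] — {P10, P3, P5, P6, P7, P8, P9}
8. P12@(1, -2) [+x clear] — {P10, P12, P3, P5, P6, P7, P8, P9}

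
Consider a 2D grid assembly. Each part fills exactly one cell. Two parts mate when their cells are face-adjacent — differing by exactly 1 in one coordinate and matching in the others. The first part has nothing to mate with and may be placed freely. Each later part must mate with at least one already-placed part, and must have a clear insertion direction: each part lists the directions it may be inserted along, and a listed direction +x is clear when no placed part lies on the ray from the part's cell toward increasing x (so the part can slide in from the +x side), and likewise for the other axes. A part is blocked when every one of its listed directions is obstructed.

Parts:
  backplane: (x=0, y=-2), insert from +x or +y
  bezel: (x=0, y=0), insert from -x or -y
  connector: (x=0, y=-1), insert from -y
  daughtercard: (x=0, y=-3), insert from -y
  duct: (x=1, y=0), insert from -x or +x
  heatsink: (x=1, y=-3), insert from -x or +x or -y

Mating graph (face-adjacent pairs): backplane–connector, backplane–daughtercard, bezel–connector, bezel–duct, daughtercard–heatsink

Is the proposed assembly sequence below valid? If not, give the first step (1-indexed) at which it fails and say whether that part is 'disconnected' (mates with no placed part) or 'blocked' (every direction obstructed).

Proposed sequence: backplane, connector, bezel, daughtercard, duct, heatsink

1. backplane@(0, -2) [+x clear] — {backplane}
2. connector@(0, -1) — -y all obstructed ⇒ blocked

Invalid at step 2 (blocked)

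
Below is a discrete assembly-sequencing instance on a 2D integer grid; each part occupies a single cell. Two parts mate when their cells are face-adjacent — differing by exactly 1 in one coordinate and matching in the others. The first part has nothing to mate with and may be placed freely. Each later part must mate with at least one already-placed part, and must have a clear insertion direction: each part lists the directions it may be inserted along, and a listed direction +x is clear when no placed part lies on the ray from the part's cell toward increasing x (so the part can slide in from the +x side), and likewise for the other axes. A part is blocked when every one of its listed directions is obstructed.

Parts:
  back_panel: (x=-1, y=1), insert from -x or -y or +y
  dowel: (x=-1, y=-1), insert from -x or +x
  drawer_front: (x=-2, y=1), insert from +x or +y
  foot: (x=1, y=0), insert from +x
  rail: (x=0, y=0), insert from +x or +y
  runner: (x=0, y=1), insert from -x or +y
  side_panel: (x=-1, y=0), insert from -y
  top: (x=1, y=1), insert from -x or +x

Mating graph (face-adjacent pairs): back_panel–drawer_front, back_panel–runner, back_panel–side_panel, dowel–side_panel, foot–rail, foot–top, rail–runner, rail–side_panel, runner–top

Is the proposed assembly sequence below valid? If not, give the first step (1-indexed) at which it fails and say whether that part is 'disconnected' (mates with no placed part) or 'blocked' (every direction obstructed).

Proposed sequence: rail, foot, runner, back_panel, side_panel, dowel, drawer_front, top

1. rail@(0, 0) [+x clear] — {rail}
2. foot@(1, 0) [+x clear] — {foot, rail}
3. runner@(0, 1) [-x clear] — {foot, rail, runner}
4. back_panel@(-1, 1) [-x clear] — {back_panel, foot, rail, runner}
5. side_panel@(-1, 0) [-y clear] — {back_panel, foot, rail, runner, side_panel}
6. dowel@(-1, -1) [-x clear] — {back_panel, dowel, foot, rail, runner, side_panel}
7. drawer_front@(-2, 1) [+y clear] — {back_panel, dowel, drawer_front, foot, rail, runner, side_panel}
8. top@(1, 1) [+x clear] — {back_panel, dowel, drawer_front, foot, rail, runner, side_panel, top}

Valid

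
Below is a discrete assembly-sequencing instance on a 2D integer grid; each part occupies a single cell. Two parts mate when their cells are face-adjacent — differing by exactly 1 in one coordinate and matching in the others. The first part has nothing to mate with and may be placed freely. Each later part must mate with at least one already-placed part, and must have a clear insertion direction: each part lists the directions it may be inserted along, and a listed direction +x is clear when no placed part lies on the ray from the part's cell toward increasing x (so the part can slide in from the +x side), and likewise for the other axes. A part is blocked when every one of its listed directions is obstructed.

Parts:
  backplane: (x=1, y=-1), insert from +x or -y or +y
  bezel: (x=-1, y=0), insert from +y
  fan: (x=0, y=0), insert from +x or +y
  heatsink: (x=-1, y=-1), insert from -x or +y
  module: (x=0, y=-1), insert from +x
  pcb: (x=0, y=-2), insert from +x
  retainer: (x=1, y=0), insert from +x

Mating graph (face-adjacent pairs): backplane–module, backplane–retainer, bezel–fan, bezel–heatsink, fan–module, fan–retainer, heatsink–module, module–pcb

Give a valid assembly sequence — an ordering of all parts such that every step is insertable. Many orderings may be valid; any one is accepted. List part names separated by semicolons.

module; backplane; retainer; heatsink; bezel; fan; pcb

1. module@(0, -1) [+x clear] — {module}
2. backplane@(1, -1) [+x clear] — {backplane, module}
3. retainer@(1, 0) [+x clear] — {backplane, module, retainer}
4. heatsink@(-1, -1) [-x clear] — {backplane, heatsink, module, retainer}
5. bezel@(-1, 0) [+y clear] — {backplane, bezel, heatsink, module, retainer}
6. fan@(0, 0) [+y clear] — {backplane, bezel, fan, heatsink, module, retainer}
7. pcb@(0, -2) [+x clear] — {backplane, bezel, fan, heatsink, module, pcb, retainer}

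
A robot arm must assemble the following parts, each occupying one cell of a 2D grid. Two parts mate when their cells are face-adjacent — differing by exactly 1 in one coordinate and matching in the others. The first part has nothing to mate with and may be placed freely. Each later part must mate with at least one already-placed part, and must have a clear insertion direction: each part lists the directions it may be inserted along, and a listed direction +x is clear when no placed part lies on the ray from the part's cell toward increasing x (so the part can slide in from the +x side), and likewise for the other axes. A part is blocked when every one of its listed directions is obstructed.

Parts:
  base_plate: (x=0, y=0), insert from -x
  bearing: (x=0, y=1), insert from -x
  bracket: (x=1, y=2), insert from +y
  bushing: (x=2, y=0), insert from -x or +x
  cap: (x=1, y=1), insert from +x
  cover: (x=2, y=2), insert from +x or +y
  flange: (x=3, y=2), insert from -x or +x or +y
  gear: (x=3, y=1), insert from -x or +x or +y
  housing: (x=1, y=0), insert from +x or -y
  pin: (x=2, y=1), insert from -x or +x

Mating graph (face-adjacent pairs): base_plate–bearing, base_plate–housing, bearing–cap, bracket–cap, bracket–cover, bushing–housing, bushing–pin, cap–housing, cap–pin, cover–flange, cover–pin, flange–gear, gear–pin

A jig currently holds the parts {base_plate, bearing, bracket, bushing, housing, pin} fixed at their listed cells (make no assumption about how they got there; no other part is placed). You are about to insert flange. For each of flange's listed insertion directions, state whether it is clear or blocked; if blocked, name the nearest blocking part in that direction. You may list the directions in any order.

+x: clear; +y: clear; -x: blocked by bracket

-x: nearest on ray is bracket@(1, 2) ⇒ blocked
+x: ray from flange(3, 2) has no placed part ⇒ clear
+y: ray from flange(3, 2) has no placed part ⇒ clear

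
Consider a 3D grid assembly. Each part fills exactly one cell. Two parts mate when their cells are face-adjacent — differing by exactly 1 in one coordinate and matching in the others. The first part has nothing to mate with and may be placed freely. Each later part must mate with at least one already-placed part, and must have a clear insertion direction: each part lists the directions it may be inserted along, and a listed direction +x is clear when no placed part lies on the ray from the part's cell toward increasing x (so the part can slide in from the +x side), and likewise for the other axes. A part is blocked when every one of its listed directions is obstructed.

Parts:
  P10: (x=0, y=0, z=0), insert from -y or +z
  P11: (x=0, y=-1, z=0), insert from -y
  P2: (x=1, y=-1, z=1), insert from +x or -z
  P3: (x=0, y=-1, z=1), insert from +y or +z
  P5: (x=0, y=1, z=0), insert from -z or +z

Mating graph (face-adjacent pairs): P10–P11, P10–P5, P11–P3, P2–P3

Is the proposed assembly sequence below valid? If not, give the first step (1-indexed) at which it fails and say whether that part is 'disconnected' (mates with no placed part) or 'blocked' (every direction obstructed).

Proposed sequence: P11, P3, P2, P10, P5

1. P11@(0, -1, 0) [-y clear] — {P11}
2. P3@(0, -1, 1) [+y clear] — {P11, P3}
3. P2@(1, -1, 1) [+x clear] — {P11, P2, P3}
4. P10@(0, 0, 0) [+z clear] — {P10, P11, P2, P3}
5. P5@(0, 1, 0) [-z clear] — {P10, P11, P2, P3, P5}

Valid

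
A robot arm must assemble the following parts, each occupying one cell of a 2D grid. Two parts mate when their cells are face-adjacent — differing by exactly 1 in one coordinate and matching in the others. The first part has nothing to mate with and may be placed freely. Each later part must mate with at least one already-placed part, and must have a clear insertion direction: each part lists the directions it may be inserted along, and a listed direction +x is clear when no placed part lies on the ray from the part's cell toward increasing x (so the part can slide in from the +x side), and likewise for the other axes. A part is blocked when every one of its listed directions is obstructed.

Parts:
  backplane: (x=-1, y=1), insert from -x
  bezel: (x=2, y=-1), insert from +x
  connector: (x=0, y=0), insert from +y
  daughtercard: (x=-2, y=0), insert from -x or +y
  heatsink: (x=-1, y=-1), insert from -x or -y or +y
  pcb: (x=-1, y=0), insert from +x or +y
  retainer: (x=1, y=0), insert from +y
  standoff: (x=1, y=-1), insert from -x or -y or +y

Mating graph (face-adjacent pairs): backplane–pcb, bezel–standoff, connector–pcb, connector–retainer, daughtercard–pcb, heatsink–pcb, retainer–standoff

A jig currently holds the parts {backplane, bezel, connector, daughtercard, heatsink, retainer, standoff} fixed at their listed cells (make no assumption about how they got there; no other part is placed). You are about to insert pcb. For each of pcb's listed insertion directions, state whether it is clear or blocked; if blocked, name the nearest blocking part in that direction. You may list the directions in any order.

+x: blocked by connector; +y: blocked by backplane

+x: nearest on ray is connector@(0, 0) ⇒ blocked
+y: nearest on ray is backplane@(-1, 1) ⇒ blocked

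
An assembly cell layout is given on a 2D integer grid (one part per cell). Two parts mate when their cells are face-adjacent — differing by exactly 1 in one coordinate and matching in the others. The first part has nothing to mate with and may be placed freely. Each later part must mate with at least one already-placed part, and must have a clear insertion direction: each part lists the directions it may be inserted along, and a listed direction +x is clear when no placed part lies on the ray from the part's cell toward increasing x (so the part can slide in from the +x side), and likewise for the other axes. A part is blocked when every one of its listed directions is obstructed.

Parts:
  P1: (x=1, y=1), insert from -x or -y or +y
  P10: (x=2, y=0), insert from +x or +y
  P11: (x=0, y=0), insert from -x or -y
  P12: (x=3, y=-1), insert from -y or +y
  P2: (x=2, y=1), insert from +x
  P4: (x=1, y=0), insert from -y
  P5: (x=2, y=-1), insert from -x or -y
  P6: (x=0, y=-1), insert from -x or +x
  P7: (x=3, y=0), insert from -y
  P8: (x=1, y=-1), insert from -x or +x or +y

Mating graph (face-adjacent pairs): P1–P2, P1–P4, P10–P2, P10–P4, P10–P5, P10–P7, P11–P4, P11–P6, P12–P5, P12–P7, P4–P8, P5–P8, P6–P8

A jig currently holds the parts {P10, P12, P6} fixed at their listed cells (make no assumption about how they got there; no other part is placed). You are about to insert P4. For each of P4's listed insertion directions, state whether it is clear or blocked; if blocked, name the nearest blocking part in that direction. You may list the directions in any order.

-y: clear

-y: ray from P4(1, 0) has no placed part ⇒ clear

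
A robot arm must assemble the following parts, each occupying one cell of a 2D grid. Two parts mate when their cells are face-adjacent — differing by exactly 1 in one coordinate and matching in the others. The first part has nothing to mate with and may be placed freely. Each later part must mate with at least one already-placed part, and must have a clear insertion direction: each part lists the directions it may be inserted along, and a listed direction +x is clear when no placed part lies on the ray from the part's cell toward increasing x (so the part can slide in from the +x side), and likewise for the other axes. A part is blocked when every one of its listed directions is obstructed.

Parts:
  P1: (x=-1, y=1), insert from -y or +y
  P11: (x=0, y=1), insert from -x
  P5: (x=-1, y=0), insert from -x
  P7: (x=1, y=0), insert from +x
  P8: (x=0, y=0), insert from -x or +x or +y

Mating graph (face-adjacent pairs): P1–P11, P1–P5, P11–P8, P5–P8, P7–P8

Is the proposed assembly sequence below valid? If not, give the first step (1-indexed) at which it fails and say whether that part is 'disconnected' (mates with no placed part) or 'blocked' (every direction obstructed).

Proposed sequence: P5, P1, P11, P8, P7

Invalid at step 3 (blocked)

1. P5@(-1, 0) [-x clear] — {P5}
2. P1@(-1, 1) [+y clear] — {P1, P5}
3. P11@(0, 1) — -x all obstructed ⇒ blocked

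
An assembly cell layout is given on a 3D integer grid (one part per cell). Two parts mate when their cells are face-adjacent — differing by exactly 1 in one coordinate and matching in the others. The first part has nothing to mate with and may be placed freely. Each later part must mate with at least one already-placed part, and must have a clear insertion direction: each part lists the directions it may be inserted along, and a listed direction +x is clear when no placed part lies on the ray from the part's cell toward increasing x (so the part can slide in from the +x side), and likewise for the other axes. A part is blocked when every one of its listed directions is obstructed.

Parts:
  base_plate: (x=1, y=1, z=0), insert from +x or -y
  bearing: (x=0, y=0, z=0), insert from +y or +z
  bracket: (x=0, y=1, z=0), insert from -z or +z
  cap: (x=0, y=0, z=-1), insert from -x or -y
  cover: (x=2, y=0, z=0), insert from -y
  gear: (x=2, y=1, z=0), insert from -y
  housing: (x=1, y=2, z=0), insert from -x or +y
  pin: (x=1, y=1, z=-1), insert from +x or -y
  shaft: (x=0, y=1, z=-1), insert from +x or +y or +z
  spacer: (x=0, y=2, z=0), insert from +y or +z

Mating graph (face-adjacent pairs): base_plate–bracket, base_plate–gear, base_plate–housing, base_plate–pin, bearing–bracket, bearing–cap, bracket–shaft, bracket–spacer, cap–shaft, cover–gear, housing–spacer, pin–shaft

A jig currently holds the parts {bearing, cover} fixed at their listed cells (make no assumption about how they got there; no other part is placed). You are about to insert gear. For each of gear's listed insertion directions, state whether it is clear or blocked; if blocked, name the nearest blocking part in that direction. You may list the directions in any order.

-y: blocked by cover

-y: nearest on ray is cover@(2, 0, 0) ⇒ blocked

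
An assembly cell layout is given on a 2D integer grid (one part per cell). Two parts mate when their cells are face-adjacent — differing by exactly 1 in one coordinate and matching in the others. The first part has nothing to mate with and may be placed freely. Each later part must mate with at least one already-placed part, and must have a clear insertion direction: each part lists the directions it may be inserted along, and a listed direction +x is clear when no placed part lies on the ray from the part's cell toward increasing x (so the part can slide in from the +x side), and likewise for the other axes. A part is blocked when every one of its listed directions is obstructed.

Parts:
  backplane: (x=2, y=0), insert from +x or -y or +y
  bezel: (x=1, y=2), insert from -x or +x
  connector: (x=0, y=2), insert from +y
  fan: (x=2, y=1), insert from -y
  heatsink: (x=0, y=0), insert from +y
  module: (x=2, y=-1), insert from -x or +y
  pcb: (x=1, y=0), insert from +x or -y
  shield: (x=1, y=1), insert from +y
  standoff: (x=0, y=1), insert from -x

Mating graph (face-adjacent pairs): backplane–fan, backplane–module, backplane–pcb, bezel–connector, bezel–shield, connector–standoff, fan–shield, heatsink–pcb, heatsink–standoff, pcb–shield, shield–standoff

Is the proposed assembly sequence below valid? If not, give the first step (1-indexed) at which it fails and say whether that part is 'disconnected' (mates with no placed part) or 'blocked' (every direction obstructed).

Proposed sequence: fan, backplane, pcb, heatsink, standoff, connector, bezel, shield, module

Invalid at step 8 (blocked)

1. fan@(2, 1) [-y clear] — {fan}
2. backplane@(2, 0) [+x clear] — {backplane, fan}
3. pcb@(1, 0) [-y clear] — {backplane, fan, pcb}
4. heatsink@(0, 0) [+y clear] — {backplane, fan, heatsink, pcb}
5. standoff@(0, 1) [-x clear] — {backplane, fan, heatsink, pcb, standoff}
6. connector@(0, 2) [+y clear] — {backplane, connector, fan, heatsink, pcb, standoff}
7. bezel@(1, 2) [+x clear] — {backplane, bezel, connector, fan, heatsink, pcb, standoff}
8. shield@(1, 1) — +y all obstructed ⇒ blocked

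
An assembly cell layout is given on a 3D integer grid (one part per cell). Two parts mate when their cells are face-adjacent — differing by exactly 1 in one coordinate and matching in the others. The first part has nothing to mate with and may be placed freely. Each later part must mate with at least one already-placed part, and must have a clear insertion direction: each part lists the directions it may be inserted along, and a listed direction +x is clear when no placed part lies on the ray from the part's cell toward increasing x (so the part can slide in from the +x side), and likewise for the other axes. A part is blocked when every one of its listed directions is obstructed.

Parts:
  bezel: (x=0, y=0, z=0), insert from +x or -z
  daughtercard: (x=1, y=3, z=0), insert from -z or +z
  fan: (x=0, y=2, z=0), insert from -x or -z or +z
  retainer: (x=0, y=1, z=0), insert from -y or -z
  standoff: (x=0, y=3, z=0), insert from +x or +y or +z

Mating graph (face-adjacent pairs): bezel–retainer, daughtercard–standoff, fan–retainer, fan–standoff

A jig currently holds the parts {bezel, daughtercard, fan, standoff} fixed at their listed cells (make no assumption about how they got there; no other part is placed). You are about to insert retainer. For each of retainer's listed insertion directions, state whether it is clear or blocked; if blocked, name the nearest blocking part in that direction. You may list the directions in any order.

-y: blocked by bezel; -z: clear

-y: nearest on ray is bezel@(0, 0, 0) ⇒ blocked
-z: ray from retainer(0, 1, 0) has no placed part ⇒ clear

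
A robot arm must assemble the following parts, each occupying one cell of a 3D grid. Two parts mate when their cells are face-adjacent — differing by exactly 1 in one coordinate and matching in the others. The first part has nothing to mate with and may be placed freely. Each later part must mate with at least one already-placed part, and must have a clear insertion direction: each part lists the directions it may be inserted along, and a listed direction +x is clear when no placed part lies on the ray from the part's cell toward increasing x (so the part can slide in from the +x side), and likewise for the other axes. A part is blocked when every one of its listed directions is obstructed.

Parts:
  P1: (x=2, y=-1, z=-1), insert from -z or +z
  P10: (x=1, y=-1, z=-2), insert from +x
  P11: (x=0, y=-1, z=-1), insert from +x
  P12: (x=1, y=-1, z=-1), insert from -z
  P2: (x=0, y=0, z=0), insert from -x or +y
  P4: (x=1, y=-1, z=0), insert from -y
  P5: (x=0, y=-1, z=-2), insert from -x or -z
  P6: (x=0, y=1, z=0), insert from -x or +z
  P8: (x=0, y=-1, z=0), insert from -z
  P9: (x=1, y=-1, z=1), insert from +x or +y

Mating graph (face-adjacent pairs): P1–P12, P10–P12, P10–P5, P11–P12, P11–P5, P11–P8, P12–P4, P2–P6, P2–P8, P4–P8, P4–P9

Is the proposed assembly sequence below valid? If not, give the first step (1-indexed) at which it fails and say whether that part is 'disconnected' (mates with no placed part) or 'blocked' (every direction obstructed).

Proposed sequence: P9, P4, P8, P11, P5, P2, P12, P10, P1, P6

Valid

1. P9@(1, -1, 1) [+x clear] — {P9}
2. P4@(1, -1, 0) [-y clear] — {P4, P9}
3. P8@(0, -1, 0) [-z clear] — {P4, P8, P9}
4. P11@(0, -1, -1) [+x clear] — {P11, P4, P8, P9}
5. P5@(0, -1, -2) [-x clear] — {P11, P4, P5, P8, P9}
6. P2@(0, 0, 0) [-x clear] — {P11, P2, P4, P5, P8, P9}
7. P12@(1, -1, -1) [-z clear] — {P11, P12, P2, P4, P5, P8, P9}
8. P10@(1, -1, -2) [+x clear] — {P10, P11, P12, P2, P4, P5, P8, P9}
9. P1@(2, -1, -1) [-z clear] — {P1, P10, P11, P12, P2, P4, P5, P8, P9}
10. P6@(0, 1, 0) [-x clear] — {P1, P10, P11, P12, P2, P4, P5, P6, P8, P9}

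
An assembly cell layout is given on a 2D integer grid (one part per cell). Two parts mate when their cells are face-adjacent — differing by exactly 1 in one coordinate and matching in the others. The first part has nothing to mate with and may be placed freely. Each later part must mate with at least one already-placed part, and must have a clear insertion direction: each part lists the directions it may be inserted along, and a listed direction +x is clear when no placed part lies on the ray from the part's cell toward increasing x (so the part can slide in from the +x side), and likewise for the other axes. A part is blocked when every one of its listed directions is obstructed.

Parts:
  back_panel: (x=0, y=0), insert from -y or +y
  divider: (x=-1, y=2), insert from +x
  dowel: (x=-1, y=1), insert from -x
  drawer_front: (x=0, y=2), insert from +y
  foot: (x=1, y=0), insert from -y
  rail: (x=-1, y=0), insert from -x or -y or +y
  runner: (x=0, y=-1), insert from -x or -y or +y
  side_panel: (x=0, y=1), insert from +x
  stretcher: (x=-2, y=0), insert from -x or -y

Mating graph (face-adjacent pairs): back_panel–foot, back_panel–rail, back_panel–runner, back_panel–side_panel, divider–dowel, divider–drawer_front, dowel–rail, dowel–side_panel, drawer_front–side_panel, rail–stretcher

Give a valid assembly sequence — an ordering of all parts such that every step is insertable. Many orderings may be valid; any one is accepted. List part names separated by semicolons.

divider; dowel; side_panel; back_panel; runner; foot; rail; stretcher; drawer_front

1. divider@(-1, 2) [+x clear] — {divider}
2. dowel@(-1, 1) [-x clear] — {divider, dowel}
3. side_panel@(0, 1) [+x clear] — {divider, dowel, side_panel}
4. back_panel@(0, 0) [-y clear] — {back_panel, divider, dowel, side_panel}
5. runner@(0, -1) [-x clear] — {back_panel, divider, dowel, runner, side_panel}
6. foot@(1, 0) [-y clear] — {back_panel, divider, dowel, foot, runner, side_panel}
7. rail@(-1, 0) [-x clear] — {back_panel, divider, dowel, foot, rail, runner, side_panel}
8. stretcher@(-2, 0) [-x clear] — {back_panel, divider, dowel, foot, rail, runner, side_panel, stretcher}
9. drawer_front@(0, 2) [+y clear] — {back_panel, divider, dowel, drawer_front, foot, rail, runner, side_panel, stretcher}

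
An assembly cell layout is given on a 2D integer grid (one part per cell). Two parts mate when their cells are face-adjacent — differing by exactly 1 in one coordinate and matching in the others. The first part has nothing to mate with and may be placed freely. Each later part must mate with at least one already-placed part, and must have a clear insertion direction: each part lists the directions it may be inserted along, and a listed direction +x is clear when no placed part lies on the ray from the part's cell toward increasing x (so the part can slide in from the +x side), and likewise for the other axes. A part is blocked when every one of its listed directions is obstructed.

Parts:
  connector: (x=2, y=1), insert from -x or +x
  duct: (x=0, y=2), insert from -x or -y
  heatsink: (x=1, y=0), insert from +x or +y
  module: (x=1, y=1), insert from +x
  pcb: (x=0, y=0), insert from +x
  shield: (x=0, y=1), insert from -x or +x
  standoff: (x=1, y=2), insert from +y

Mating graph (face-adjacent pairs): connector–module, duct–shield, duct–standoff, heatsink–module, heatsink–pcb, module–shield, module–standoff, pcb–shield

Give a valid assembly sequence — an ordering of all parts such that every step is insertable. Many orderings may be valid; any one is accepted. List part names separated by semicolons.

1. duct@(0, 2) [-x clear] — {duct}
2. shield@(0, 1) [-x clear] — {duct, shield}
3. module@(1, 1) [+x clear] — {duct, module, shield}
4. connector@(2, 1) [+x clear] — {connector, duct, module, shield}
5. pcb@(0, 0) [+x clear] — {connector, duct, module, pcb, shield}
6. heatsink@(1, 0) [+x clear] — {connector, duct, heatsink, module, pcb, shield}
7. standoff@(1, 2) [+y clear] — {connector, duct, heatsink, module, pcb, shield, standoff}

duct; shield; module; connector; pcb; heatsink; standoff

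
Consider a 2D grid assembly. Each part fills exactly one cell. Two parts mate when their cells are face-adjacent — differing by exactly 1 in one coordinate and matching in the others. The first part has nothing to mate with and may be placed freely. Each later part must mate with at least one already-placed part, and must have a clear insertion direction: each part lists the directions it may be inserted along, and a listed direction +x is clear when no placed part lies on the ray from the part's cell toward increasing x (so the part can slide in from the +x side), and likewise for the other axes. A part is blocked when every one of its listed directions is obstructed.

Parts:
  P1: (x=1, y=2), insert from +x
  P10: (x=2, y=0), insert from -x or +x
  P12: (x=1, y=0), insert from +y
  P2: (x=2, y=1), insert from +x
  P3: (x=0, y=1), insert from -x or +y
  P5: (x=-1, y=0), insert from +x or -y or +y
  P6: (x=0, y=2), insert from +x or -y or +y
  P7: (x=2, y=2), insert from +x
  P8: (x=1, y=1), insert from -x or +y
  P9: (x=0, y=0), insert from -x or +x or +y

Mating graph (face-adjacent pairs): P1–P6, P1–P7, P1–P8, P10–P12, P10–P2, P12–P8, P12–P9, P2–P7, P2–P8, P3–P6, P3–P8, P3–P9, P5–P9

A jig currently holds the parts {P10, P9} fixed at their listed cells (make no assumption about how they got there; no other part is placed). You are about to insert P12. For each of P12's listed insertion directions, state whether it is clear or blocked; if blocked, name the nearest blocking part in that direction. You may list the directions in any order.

+y: clear

+y: ray from P12(1, 0) has no placed part ⇒ clear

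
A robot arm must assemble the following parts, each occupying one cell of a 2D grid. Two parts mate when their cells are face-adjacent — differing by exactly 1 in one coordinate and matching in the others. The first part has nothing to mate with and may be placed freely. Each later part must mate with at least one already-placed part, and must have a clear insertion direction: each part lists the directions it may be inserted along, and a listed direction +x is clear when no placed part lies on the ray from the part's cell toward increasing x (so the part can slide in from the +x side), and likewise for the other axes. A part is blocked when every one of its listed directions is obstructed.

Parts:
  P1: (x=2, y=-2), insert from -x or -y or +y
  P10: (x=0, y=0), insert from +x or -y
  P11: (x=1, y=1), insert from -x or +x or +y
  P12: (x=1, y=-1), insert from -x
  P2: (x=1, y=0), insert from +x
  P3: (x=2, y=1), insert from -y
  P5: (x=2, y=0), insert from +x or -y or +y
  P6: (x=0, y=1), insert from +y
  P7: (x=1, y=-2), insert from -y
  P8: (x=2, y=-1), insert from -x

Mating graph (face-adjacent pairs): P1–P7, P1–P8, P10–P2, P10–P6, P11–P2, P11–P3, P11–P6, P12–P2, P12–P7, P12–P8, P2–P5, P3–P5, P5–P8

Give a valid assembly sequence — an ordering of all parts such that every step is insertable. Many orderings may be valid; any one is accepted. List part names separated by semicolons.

1. P6@(0, 1) [+y clear] — {P6}
2. P10@(0, 0) [+x clear] — {P10, P6}
3. P2@(1, 0) [+x clear] — {P10, P2, P6}
4. P11@(1, 1) [+x clear] — {P10, P11, P2, P6}
5. P3@(2, 1) [-y clear] — {P10, P11, P2, P3, P6}
6. P5@(2, 0) [+x clear] — {P10, P11, P2, P3, P5, P6}
7. P8@(2, -1) [-x clear] — {P10, P11, P2, P3, P5, P6, P8}
8. P1@(2, -2) [-x clear] — {P1, P10, P11, P2, P3, P5, P6, P8}
9. P7@(1, -2) [-y clear] — {P1, P10, P11, P2, P3, P5, P6, P7, P8}
10. P12@(1, -1) [-x clear] — {P1, P10, P11, P12, P2, P3, P5, P6, P7, P8}

P6; P10; P2; P11; P3; P5; P8; P1; P7; P12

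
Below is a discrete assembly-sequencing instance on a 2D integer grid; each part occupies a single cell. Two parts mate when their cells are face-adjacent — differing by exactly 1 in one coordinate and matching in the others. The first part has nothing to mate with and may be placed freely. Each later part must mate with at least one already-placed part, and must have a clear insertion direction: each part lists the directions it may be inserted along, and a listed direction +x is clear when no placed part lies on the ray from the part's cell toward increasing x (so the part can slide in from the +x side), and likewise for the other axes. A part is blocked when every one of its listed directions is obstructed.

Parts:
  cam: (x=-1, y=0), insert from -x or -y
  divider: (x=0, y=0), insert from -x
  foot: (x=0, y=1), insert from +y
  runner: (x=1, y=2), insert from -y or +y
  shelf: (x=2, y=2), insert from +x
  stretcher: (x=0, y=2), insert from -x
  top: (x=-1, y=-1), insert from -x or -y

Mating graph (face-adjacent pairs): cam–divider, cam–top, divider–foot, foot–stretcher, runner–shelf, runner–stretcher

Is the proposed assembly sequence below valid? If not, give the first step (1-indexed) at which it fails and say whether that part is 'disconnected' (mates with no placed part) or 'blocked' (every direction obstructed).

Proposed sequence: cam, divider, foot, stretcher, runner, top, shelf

1. cam@(-1, 0) [-x clear] — {cam}
2. divider@(0, 0) — -x all obstructed ⇒ blocked

Invalid at step 2 (blocked)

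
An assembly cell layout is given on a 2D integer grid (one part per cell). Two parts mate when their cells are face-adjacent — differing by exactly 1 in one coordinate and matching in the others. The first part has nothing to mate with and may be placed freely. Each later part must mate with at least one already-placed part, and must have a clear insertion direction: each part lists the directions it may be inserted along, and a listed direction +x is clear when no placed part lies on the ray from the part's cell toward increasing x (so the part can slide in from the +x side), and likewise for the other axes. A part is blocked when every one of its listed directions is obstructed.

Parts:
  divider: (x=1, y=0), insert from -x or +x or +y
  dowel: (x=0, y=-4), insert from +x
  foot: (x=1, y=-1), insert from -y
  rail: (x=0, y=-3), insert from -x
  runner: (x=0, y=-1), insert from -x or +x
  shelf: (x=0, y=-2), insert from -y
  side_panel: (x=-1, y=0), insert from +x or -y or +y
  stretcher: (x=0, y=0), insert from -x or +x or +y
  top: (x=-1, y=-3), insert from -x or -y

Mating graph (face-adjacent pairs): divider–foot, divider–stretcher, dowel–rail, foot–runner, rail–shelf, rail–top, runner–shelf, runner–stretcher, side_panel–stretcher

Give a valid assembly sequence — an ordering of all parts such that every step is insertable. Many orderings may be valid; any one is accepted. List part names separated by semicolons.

side_panel; stretcher; runner; shelf; rail; top; dowel; foot; divider

1. side_panel@(-1, 0) [+x clear] — {side_panel}
2. stretcher@(0, 0) [+x clear] — {side_panel, stretcher}
3. runner@(0, -1) [-x clear] — {runner, side_panel, stretcher}
4. shelf@(0, -2) [-y clear] — {runner, shelf, side_panel, stretcher}
5. rail@(0, -3) [-x clear] — {rail, runner, shelf, side_panel, stretcher}
6. top@(-1, -3) [-x clear] — {rail, runner, shelf, side_panel, stretcher, top}
7. dowel@(0, -4) [+x clear] — {dowel, rail, runner, shelf, side_panel, stretcher, top}
8. foot@(1, -1) [-y clear] — {dowel, foot, rail, runner, shelf, side_panel, stretcher, top}
9. divider@(1, 0) [+x clear] — {divider, dowel, foot, rail, runner, shelf, side_panel, stretcher, top}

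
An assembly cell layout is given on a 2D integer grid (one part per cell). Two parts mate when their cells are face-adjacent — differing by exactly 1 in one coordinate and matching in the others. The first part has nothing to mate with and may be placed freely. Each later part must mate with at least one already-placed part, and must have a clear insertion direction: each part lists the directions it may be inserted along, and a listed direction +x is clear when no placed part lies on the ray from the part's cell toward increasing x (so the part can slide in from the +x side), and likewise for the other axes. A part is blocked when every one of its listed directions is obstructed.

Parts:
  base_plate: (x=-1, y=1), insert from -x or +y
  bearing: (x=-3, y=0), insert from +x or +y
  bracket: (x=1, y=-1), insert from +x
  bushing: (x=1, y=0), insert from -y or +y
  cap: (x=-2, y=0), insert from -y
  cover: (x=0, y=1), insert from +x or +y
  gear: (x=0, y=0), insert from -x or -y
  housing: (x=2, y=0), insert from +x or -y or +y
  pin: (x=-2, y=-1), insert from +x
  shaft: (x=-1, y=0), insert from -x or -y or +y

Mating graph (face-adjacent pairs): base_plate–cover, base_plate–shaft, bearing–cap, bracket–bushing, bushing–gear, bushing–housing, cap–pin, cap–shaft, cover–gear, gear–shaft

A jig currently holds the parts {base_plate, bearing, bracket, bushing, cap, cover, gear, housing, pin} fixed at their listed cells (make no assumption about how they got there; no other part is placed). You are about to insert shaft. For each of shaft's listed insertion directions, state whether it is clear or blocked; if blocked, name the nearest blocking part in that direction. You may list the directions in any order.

+y: blocked by base_plate; -x: blocked by cap; -y: clear

-x: nearest on ray is cap@(-2, 0) ⇒ blocked
-y: ray from shaft(-1, 0) has no placed part ⇒ clear
+y: nearest on ray is base_plate@(-1, 1) ⇒ blocked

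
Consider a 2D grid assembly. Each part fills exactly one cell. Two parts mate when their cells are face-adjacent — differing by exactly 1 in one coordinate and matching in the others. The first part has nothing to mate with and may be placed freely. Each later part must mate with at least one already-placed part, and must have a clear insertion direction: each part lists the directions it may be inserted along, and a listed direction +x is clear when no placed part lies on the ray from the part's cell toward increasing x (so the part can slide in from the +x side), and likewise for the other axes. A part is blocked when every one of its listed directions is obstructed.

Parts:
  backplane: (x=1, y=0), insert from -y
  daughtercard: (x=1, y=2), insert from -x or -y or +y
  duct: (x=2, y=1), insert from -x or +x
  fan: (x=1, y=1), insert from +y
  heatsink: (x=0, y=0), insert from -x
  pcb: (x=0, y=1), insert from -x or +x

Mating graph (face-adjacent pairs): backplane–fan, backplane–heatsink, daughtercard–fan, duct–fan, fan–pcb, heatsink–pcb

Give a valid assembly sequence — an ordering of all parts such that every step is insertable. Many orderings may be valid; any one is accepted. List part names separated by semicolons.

1. pcb@(0, 1) [-x clear] — {pcb}
2. heatsink@(0, 0) [-x clear] — {heatsink, pcb}
3. backplane@(1, 0) [-y clear] — {backplane, heatsink, pcb}
4. fan@(1, 1) [+y clear] — {backplane, fan, heatsink, pcb}
5. duct@(2, 1) [+x clear] — {backplane, duct, fan, heatsink, pcb}
6. daughtercard@(1, 2) [-x clear] — {backplane, daughtercard, duct, fan, heatsink, pcb}

pcb; heatsink; backplane; fan; duct; daughtercard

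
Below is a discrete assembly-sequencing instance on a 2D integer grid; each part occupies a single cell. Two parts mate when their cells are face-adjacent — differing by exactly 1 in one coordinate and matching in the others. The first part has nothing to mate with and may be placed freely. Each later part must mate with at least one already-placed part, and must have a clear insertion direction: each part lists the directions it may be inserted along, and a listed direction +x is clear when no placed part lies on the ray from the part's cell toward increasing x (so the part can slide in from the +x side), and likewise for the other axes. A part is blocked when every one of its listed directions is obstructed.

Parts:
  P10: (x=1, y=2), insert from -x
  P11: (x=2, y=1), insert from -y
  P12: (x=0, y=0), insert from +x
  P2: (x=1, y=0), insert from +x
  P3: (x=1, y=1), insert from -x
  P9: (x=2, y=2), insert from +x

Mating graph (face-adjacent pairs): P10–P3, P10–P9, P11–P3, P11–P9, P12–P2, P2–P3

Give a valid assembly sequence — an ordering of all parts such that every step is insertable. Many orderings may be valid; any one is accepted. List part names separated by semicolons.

1. P12@(0, 0) [+x clear] — {P12}
2. P2@(1, 0) [+x clear] — {P12, P2}
3. P3@(1, 1) [-x clear] — {P12, P2, P3}
4. P11@(2, 1) [-y clear] — {P11, P12, P2, P3}
5. P10@(1, 2) [-x clear] — {P10, P11, P12, P2, P3}
6. P9@(2, 2) [+x clear] — {P10, P11, P12, P2, P3, P9}

P12; P2; P3; P11; P10; P9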